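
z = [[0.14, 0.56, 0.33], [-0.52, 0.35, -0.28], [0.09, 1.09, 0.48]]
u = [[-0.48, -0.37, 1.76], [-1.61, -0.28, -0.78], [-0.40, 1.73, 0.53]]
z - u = [[0.62,  0.93,  -1.43], [1.09,  0.63,  0.5], [0.49,  -0.64,  -0.05]]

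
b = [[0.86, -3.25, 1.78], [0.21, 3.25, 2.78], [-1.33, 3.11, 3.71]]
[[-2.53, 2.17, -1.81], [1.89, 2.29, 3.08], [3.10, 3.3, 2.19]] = b @ [[-0.81, -0.05, 0.59], [0.59, -0.14, 0.79], [0.05, 0.99, 0.14]]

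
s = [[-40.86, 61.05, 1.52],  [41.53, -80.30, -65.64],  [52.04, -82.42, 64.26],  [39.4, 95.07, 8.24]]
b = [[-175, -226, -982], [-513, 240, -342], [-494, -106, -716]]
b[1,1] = 240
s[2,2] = 64.26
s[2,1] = -82.42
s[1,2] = -65.64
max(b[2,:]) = -106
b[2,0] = -494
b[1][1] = 240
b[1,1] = 240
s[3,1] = 95.07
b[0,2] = -982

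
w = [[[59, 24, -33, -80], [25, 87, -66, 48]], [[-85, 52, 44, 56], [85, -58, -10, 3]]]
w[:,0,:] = [[59, 24, -33, -80], [-85, 52, 44, 56]]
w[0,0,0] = 59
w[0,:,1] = [24, 87]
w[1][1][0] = 85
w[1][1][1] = -58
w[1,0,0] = -85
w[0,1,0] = 25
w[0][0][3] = -80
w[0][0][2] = -33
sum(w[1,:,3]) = 59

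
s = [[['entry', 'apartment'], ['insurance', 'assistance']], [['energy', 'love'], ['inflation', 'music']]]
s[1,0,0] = 'energy'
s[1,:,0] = ['energy', 'inflation']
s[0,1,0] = 'insurance'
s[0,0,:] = ['entry', 'apartment']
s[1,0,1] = 'love'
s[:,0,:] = [['entry', 'apartment'], ['energy', 'love']]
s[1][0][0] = 'energy'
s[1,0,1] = 'love'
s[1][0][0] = 'energy'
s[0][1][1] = 'assistance'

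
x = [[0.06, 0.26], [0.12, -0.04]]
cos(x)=[[0.98, -0.0], [-0.0, 0.98]]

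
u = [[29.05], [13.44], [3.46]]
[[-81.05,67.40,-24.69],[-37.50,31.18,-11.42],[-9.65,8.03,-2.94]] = u@[[-2.79, 2.32, -0.85]]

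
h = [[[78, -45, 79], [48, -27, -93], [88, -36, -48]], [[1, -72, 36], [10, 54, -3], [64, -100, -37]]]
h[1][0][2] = 36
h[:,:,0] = [[78, 48, 88], [1, 10, 64]]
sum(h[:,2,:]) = -69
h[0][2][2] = -48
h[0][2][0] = 88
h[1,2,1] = -100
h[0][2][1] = -36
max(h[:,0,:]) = 79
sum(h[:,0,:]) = 77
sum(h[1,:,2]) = -4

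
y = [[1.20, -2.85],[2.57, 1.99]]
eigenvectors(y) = [[(0.73+0j), (0.73-0j)], [-0.10-0.68j, (-0.1+0.68j)]]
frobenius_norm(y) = 4.49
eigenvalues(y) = [(1.6+2.68j), (1.6-2.68j)]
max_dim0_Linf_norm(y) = 2.85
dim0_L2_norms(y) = [2.84, 3.48]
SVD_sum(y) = [[-0.78, -2.13], [0.94, 2.58]] + [[1.98, -0.72], [1.63, -0.59]]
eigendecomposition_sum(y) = [[(0.6+1.46j), -1.42+0.85j],[(1.28-0.77j), (0.99+1.22j)]] + [[0.60-1.46j, (-1.42-0.85j)],[(1.28+0.77j), 0.99-1.22j]]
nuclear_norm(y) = 6.29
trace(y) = 3.19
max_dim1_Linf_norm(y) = 2.85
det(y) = 9.71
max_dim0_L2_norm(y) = 3.48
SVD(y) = [[-0.64, 0.77], [0.77, 0.64]] @ diag([3.5636152822721243, 2.7254625515601143]) @ [[0.34, 0.94], [0.94, -0.34]]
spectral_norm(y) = 3.56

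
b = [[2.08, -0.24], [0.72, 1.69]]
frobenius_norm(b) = 2.79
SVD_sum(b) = [[1.8, 0.6], [1.15, 0.38]] + [[0.28,-0.84], [-0.43,1.31]]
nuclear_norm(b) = 3.89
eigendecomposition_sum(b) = [[(1.04-0.32j), -0.12+0.62j], [0.36-1.85j, (0.85+0.68j)]] + [[(1.04+0.32j), (-0.12-0.62j)], [(0.36+1.85j), (0.85-0.68j)]]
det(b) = 3.69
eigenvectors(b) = [[0.23+0.44j, 0.23-0.44j], [(0.87+0j), (0.87-0j)]]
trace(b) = 3.77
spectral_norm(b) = 2.25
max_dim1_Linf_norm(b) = 2.08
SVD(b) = [[-0.84, -0.54], [-0.54, 0.84]] @ diag([2.254387157451248, 1.6359213136085986]) @ [[-0.95, -0.31], [-0.31, 0.95]]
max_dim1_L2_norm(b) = 2.09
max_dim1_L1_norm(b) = 2.41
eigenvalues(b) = [(1.89+0.37j), (1.89-0.37j)]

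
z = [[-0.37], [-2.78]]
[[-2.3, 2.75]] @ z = [[-6.79]]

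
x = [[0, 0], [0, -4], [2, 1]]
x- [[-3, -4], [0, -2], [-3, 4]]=[[3, 4], [0, -2], [5, -3]]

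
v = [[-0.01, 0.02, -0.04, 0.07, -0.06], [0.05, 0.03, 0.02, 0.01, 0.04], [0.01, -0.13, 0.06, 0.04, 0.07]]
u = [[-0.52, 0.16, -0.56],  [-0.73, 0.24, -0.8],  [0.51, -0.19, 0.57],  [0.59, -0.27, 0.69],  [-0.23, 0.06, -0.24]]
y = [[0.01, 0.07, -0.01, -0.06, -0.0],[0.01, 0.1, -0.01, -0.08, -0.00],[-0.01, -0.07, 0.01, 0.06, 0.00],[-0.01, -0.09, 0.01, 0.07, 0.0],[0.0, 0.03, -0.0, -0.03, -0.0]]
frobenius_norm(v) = 0.21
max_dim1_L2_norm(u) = 1.11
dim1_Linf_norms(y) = [0.07, 0.1, 0.07, 0.09, 0.03]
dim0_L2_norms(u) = [1.21, 0.44, 1.35]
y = u @ v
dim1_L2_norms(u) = [0.78, 1.11, 0.79, 0.95, 0.34]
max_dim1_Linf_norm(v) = 0.13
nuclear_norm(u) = 1.93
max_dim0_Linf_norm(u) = 0.8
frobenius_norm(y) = 0.22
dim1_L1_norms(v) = [0.2, 0.15, 0.31]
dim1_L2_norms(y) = [0.09, 0.13, 0.09, 0.11, 0.04]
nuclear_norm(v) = 0.33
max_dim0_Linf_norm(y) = 0.1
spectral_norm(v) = 0.17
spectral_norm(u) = 1.86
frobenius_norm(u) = 1.86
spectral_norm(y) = 0.22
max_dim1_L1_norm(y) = 0.2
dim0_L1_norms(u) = [2.58, 0.92, 2.86]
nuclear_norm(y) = 0.23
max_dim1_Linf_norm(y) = 0.1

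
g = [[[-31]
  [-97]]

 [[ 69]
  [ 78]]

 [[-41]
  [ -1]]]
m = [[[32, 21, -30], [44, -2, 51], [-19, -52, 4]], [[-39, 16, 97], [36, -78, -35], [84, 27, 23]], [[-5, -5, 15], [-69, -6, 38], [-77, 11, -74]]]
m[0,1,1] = -2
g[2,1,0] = -1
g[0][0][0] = -31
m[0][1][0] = 44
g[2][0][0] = -41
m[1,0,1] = 16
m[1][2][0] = 84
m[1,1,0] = 36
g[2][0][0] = -41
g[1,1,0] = 78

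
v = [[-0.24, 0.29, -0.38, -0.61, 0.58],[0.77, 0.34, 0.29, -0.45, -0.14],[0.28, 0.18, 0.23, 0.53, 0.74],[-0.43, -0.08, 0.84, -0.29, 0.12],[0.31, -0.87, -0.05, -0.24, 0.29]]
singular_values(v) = [1.01, 1.0, 1.0, 0.99, 0.99]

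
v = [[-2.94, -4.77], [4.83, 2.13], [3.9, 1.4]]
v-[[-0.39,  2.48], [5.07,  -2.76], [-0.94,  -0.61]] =[[-2.55,-7.25], [-0.24,4.89], [4.84,2.01]]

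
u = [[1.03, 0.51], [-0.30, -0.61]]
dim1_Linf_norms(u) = [1.03, 0.61]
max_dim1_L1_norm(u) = 1.54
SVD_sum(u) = [[0.93, 0.65], [-0.49, -0.34]] + [[0.10, -0.14],[0.19, -0.27]]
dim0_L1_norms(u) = [1.33, 1.12]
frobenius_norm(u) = 1.34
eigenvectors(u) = [[0.98, -0.31], [-0.19, 0.95]]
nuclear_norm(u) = 1.65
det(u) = -0.48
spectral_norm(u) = 1.28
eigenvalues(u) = [0.93, -0.51]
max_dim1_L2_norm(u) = 1.15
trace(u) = 0.42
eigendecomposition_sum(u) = [[0.99, 0.33], [-0.19, -0.06]] + [[0.04, 0.18], [-0.11, -0.55]]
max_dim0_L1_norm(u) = 1.33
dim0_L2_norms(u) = [1.07, 0.8]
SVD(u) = [[-0.89, 0.46], [0.46, 0.89]] @ diag([1.282902417773593, 0.3704880382288602]) @ [[-0.82, -0.57], [0.57, -0.82]]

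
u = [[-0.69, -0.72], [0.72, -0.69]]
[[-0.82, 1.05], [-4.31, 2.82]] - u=[[-0.13, 1.77], [-5.03, 3.51]]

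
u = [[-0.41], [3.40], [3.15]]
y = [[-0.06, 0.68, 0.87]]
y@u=[[5.08]]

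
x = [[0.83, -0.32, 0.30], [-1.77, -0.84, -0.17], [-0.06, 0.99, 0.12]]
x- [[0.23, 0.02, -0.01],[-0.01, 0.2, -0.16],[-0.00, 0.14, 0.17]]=[[0.6, -0.34, 0.31], [-1.76, -1.04, -0.01], [-0.06, 0.85, -0.05]]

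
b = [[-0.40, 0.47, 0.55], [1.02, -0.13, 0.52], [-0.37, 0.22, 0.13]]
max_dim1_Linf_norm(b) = 1.02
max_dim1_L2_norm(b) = 1.15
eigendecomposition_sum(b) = [[-0.47, 0.26, 0.12], [0.90, -0.50, -0.23], [-0.37, 0.21, 0.10]] + [[0.0, -0.00, -0.01], [0.01, -0.00, -0.02], [-0.0, 0.0, 0.01]] + [[0.06, 0.21, 0.44], [0.11, 0.37, 0.77], [0.0, 0.01, 0.03]]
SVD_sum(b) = [[-0.37,0.11,-0.08], [1.03,-0.3,0.22], [-0.36,0.10,-0.08]] + [[-0.03, 0.36, 0.63], [-0.01, 0.17, 0.3], [-0.01, 0.12, 0.21]] + [[0.00, 0.00, -0.0], [-0.0, -0.0, 0.00], [-0.0, -0.00, 0.0]]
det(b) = -0.00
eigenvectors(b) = [[0.43, -0.34, 0.49], [-0.83, -0.82, 0.87], [0.34, 0.45, 0.03]]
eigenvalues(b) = [-0.87, 0.01, 0.46]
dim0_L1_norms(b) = [1.79, 0.82, 1.2]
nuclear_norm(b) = 2.07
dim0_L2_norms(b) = [1.16, 0.53, 0.77]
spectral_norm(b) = 1.23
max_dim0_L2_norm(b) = 1.16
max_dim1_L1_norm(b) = 1.67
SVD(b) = [[-0.32,-0.87,-0.38], [0.90,-0.41,0.18], [-0.31,-0.28,0.91]] @ diag([1.2289718309460496, 0.8384021694410987, 0.003168756471151989]) @ [[0.94, -0.27, 0.2],  [0.04, -0.5, -0.87],  [-0.34, -0.82, 0.46]]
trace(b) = -0.40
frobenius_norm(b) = 1.49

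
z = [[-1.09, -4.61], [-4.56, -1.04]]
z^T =[[-1.09,-4.56], [-4.61,-1.04]]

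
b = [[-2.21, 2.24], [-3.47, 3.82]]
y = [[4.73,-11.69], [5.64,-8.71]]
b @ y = [[2.18, 6.32], [5.13, 7.29]]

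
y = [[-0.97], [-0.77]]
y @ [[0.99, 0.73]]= [[-0.96,-0.71], [-0.76,-0.56]]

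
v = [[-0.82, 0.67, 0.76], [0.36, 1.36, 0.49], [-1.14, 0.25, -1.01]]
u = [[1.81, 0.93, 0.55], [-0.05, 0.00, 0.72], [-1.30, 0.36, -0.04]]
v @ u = [[-2.51, -0.49, 0.0],[-0.05, 0.51, 1.16],[-0.76, -1.42, -0.41]]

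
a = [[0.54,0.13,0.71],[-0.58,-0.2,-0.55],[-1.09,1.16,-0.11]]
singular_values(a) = [1.7, 1.07, 0.11]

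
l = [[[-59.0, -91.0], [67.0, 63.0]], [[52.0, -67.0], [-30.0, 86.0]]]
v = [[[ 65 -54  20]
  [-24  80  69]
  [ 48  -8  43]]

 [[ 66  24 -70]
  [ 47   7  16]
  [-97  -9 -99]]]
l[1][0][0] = 52.0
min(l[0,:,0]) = -59.0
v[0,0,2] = 20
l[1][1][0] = -30.0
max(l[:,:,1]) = 86.0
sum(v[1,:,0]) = 16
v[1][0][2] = -70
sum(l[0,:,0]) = 8.0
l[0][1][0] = 67.0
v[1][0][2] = -70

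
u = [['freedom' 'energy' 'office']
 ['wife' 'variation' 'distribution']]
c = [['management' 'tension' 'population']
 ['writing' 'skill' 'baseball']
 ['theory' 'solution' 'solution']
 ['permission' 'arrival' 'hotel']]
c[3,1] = 'arrival'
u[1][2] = 'distribution'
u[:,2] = ['office', 'distribution']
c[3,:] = ['permission', 'arrival', 'hotel']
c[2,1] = 'solution'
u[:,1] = ['energy', 'variation']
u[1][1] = 'variation'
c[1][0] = 'writing'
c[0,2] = 'population'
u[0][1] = 'energy'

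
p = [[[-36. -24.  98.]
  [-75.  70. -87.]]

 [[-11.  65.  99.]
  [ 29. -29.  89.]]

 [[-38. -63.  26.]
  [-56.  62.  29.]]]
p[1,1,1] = -29.0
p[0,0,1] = -24.0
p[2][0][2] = 26.0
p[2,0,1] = -63.0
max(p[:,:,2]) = 99.0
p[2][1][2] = 29.0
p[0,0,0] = -36.0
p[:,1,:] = [[-75.0, 70.0, -87.0], [29.0, -29.0, 89.0], [-56.0, 62.0, 29.0]]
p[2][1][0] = -56.0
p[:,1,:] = [[-75.0, 70.0, -87.0], [29.0, -29.0, 89.0], [-56.0, 62.0, 29.0]]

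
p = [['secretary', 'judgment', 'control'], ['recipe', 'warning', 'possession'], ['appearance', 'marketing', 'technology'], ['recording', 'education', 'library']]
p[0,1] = 'judgment'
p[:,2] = ['control', 'possession', 'technology', 'library']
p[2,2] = 'technology'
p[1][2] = 'possession'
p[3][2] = 'library'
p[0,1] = 'judgment'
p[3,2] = 'library'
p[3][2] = 'library'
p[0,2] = 'control'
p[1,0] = 'recipe'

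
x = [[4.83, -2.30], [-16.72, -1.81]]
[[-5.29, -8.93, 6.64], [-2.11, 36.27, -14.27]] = x @ [[-0.1,-2.11,0.95], [2.09,-0.55,-0.89]]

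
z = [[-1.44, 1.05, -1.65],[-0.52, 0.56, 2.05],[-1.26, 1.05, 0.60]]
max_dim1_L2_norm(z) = 2.43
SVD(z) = [[0.8,0.42,-0.43],  [-0.6,0.58,-0.55],  [0.01,0.7,0.72]] @ diag([2.731825342764391, 2.5044576743455123, 0.0046961731319407705]) @ [[-0.31,0.19,-0.93], [-0.71,0.6,0.36], [-0.63,-0.78,0.05]]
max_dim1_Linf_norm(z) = 2.05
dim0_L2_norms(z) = [1.98, 1.59, 2.7]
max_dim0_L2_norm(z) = 2.7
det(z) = -0.03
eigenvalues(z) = [2.1, -2.39, 0.01]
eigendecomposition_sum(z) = [[0.04, -0.03, -0.09], [-0.75, 0.72, 1.81], [-0.56, 0.54, 1.34]] + [[-1.48, 1.08, -1.56], [0.23, -0.17, 0.24], [-0.70, 0.52, -0.74]] + [[0.0, 0.0, -0.0], [0.00, 0.0, -0.00], [-0.00, -0.0, 0.0]]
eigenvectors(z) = [[0.04, -0.89, -0.62],[-0.8, 0.14, -0.78],[-0.59, -0.43, 0.05]]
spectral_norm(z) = 2.73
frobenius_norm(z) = 3.71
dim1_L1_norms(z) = [4.14, 3.13, 2.91]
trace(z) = -0.28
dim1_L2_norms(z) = [2.43, 2.19, 1.75]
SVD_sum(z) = [[-0.69, 0.42, -2.03], [0.51, -0.31, 1.52], [-0.01, 0.01, -0.03]] + [[-0.75, 0.63, 0.38], [-1.04, 0.87, 0.53], [-1.25, 1.05, 0.63]] + [[0.0, 0.0, -0.00], [0.00, 0.0, -0.00], [-0.00, -0.0, 0.00]]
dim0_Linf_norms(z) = [1.44, 1.05, 2.05]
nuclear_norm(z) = 5.24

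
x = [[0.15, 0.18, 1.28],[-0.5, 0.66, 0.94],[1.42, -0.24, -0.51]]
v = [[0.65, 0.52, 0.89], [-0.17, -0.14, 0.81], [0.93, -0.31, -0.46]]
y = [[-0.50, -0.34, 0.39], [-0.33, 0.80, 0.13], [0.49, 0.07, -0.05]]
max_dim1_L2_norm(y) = 0.88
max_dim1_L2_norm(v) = 1.22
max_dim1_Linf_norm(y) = 0.8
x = y + v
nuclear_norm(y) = 1.93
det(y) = -0.15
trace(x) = 0.30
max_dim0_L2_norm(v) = 1.29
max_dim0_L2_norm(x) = 1.67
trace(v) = 0.05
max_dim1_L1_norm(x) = 2.17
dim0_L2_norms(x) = [1.51, 0.72, 1.67]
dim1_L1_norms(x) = [1.61, 2.1, 2.17]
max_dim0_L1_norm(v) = 2.16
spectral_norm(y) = 0.89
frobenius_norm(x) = 2.37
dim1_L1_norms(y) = [1.23, 1.26, 0.61]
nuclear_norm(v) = 2.96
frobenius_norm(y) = 1.24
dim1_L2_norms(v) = [1.22, 0.84, 1.08]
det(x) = -0.87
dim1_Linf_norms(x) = [1.28, 0.94, 1.42]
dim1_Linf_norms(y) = [0.5, 0.8, 0.49]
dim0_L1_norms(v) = [1.75, 0.97, 2.16]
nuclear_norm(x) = 3.57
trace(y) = 0.25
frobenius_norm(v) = 1.83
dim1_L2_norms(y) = [0.72, 0.88, 0.5]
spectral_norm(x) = 1.99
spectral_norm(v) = 1.35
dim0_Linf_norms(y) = [0.5, 0.8, 0.39]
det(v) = 0.72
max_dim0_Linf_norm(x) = 1.42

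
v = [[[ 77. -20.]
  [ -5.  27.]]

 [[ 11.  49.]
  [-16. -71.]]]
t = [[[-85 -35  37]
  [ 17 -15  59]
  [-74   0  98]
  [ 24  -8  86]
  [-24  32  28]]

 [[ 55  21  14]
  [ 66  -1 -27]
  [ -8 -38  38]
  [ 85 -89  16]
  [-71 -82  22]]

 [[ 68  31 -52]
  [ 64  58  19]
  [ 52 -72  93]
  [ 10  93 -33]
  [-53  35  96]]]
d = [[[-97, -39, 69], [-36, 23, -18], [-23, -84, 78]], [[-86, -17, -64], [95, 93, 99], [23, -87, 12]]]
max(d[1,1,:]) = 99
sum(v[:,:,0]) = 67.0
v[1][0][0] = 11.0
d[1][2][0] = 23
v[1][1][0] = -16.0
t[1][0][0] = 55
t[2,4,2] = 96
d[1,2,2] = 12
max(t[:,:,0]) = 85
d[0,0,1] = -39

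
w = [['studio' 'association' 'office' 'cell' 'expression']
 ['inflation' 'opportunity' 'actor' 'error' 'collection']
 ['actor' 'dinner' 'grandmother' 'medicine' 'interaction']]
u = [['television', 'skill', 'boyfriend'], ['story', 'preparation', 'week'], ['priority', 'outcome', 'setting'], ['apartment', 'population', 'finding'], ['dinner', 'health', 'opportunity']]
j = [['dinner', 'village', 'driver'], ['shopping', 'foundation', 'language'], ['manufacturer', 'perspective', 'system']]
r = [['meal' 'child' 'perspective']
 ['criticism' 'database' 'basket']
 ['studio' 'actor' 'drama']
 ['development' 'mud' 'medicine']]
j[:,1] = ['village', 'foundation', 'perspective']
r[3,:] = ['development', 'mud', 'medicine']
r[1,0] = 'criticism'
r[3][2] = 'medicine'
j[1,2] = 'language'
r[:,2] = ['perspective', 'basket', 'drama', 'medicine']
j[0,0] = 'dinner'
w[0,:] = ['studio', 'association', 'office', 'cell', 'expression']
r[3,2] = 'medicine'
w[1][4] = 'collection'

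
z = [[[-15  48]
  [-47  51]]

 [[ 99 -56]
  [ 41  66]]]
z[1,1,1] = 66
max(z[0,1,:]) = 51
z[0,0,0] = -15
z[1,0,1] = -56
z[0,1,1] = 51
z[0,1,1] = 51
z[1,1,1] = 66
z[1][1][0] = 41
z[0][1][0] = -47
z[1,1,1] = 66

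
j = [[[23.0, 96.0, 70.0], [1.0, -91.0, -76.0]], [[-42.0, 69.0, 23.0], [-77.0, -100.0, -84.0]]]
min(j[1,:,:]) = -100.0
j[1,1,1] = -100.0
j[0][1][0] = 1.0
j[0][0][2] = 70.0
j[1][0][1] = 69.0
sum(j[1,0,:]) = 50.0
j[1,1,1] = -100.0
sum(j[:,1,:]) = -427.0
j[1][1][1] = -100.0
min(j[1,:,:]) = -100.0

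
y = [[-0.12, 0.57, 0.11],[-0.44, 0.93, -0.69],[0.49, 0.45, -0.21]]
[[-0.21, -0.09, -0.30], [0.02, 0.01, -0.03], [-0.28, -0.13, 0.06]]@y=[[-0.08, -0.34, 0.1], [-0.02, 0.01, 0.0], [0.12, -0.25, 0.05]]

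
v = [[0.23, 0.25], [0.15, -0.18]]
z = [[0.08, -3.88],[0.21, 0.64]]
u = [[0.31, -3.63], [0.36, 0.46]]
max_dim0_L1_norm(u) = 4.09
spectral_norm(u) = 3.67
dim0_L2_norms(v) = [0.27, 0.31]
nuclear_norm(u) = 4.06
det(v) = -0.08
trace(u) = 0.77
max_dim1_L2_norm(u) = 3.64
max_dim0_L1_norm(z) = 4.52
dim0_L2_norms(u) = [0.48, 3.66]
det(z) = 0.87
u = v + z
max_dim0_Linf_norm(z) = 3.88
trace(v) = 0.05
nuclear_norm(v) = 0.57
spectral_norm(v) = 0.34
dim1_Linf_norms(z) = [3.88, 0.64]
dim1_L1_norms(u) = [3.94, 0.82]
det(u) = 1.45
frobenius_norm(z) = 3.94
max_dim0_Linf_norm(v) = 0.25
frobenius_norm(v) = 0.41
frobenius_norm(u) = 3.69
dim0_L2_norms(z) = [0.22, 3.93]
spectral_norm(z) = 3.93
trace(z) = 0.72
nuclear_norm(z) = 4.15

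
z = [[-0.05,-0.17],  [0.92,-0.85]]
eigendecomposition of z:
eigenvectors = [[0.45, 0.35], [0.89, 0.94]]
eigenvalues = [-0.39, -0.51]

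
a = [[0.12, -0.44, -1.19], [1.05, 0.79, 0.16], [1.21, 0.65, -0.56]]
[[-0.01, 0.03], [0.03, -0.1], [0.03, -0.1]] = a@ [[-0.01, 0.04], [0.05, -0.19], [-0.01, 0.05]]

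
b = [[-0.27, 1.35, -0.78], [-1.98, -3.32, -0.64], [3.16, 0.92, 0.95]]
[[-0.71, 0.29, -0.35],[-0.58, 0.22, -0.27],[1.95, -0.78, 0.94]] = b @ [[0.60, -0.24, 0.29], [-0.24, 0.1, -0.12], [0.29, -0.12, 0.14]]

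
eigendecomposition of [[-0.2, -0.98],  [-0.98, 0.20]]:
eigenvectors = [[-0.77, 0.63], [-0.63, -0.77]]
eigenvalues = [-1.0, 1.0]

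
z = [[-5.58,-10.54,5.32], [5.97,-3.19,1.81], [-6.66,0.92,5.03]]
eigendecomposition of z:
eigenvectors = [[(-0.76+0j), -0.76-0.00j, (0.14+0j)], [-0.01+0.53j, (-0.01-0.53j), (0.34+0j)], [-0.24-0.30j, -0.24+0.30j, (0.93+0j)]]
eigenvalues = [(-4.04+9.44j), (-4.04-9.44j), (4.35+0j)]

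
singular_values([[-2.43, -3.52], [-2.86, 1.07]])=[4.39, 2.88]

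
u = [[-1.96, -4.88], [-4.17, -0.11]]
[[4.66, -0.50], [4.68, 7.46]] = u @ [[-1.11, -1.81], [-0.51, 0.83]]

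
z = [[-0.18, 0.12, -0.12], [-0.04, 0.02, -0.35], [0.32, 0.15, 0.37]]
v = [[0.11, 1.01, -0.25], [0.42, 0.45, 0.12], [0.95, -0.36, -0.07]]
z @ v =[[-0.08, -0.08, 0.07], [-0.33, 0.09, 0.04], [0.45, 0.26, -0.09]]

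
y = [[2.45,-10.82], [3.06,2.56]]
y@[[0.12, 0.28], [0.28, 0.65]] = [[-2.74,  -6.35], [1.08,  2.52]]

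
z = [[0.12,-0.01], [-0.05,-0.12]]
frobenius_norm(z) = 0.18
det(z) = -0.01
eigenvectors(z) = [[0.98,0.04], [-0.2,1.0]]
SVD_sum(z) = [[0.07, 0.05], [-0.09, -0.07]] + [[0.05, -0.06],[0.04, -0.05]]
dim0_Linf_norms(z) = [0.12, 0.12]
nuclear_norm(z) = 0.25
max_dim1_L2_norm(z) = 0.13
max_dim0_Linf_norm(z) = 0.12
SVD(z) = [[-0.62, 0.79], [0.79, 0.62]] @ diag([0.1436931687685298, 0.10369316876852981]) @ [[-0.79, -0.62],[0.62, -0.79]]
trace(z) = 0.00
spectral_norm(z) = 0.14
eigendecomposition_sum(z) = [[0.12, -0.01], [-0.03, 0.00]] + [[-0.0,-0.01], [-0.02,-0.12]]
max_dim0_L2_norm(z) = 0.13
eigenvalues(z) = [0.12, -0.12]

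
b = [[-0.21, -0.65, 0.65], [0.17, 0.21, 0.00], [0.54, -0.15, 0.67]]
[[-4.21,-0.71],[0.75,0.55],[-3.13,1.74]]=b @ [[-1.94, 3.29],[5.14, -0.03],[-1.96, -0.06]]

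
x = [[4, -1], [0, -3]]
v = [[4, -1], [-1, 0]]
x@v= [[17, -4], [3, 0]]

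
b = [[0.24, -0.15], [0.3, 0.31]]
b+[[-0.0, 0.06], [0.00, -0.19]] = [[0.24, -0.09], [0.30, 0.12]]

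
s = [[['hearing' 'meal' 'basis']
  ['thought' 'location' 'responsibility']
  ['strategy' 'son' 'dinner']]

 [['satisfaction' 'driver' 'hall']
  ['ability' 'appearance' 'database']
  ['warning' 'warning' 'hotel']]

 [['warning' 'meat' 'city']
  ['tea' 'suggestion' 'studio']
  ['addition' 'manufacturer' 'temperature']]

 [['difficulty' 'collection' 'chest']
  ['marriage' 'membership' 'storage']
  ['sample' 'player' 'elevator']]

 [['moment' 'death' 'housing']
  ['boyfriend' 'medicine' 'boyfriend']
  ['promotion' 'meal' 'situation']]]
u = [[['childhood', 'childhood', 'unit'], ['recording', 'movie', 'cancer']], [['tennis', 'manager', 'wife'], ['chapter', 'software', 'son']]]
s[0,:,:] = [['hearing', 'meal', 'basis'], ['thought', 'location', 'responsibility'], ['strategy', 'son', 'dinner']]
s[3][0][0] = 'difficulty'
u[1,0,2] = 'wife'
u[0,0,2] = 'unit'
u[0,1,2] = 'cancer'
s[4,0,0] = 'moment'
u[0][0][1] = 'childhood'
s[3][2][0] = 'sample'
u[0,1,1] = 'movie'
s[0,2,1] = 'son'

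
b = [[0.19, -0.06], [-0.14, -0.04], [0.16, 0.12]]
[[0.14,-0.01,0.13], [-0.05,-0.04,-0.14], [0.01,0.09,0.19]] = b @[[0.56, 0.14, 0.85], [-0.64, 0.58, 0.47]]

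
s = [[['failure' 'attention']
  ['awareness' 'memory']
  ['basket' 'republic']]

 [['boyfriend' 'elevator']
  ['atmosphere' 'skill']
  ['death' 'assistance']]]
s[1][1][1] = 'skill'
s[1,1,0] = 'atmosphere'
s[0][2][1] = 'republic'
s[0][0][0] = 'failure'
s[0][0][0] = 'failure'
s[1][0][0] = 'boyfriend'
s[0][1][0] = 'awareness'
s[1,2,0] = 'death'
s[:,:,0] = [['failure', 'awareness', 'basket'], ['boyfriend', 'atmosphere', 'death']]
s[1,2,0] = 'death'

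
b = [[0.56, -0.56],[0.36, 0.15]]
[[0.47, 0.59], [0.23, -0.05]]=b @ [[0.69, 0.22], [-0.15, -0.84]]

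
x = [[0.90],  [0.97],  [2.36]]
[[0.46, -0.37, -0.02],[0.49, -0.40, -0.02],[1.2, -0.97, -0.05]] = x@[[0.51, -0.41, -0.02]]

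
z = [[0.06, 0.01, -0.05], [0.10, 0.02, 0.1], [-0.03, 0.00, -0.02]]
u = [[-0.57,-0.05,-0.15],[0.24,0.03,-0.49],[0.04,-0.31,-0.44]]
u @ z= [[-0.03, -0.01, 0.03], [0.03, 0.00, 0.00], [-0.02, -0.01, -0.02]]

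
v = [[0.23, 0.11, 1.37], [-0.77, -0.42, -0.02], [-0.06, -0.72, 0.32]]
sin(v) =[[0.11, 0.13, 1.36], [-0.77, -0.54, -0.0], [-0.07, -0.72, 0.20]]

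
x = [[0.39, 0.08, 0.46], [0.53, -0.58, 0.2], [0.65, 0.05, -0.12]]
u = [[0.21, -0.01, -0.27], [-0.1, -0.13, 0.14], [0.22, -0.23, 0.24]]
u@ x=[[-0.10, 0.01, 0.13], [-0.02, 0.07, -0.09], [0.12, 0.16, 0.03]]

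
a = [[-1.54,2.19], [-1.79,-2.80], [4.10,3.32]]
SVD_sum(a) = [[0.36, 0.37], [-2.26, -2.35], [3.62, 3.78]] + [[-1.9,1.82], [0.47,-0.45], [0.48,-0.46]]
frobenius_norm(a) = 6.79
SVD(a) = [[0.08, 0.94], [-0.53, -0.23], [0.85, -0.24]] @ diag([6.1876305527716555, 2.7852159956467877]) @ [[0.69, 0.72], [-0.72, 0.69]]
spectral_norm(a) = 6.19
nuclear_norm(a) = 8.97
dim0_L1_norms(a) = [7.43, 8.31]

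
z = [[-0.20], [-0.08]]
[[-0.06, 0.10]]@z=[[0.0]]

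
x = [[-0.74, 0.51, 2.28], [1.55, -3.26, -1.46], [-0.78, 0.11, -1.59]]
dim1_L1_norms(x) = [3.53, 6.27, 2.48]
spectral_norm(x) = 4.30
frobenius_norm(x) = 4.93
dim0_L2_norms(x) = [1.89, 3.3, 3.14]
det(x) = -7.53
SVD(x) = [[-0.46,0.59,-0.67], [0.88,0.41,-0.24], [0.13,-0.7,-0.71]] @ diag([4.302543951568781, 2.2843401531846985, 0.7657059548984809]) @ [[0.37, -0.72, -0.59], [0.33, -0.49, 0.80], [0.87, 0.49, -0.05]]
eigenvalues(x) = [(-1.17+0.97j), (-1.17-0.97j), (-3.25+0j)]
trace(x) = -5.59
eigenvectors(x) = [[(0.65+0j), (0.65-0j), -0.10+0.00j], [(0.42-0.46j), 0.42+0.46j, (0.99+0j)], [-0.22+0.38j, (-0.22-0.38j), (-0.11+0j)]]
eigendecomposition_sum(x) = [[-0.33+0.77j,(0.07+0.22j),0.92+1.27j], [0.33+0.72j,(0.2+0.09j),1.49+0.17j], [-0.34-0.45j,-0.15-0.03j,(-1.05+0.12j)]] + [[-0.33-0.77j, (0.07-0.22j), 0.92-1.27j], [(0.33-0.72j), 0.20-0.09j, (1.49-0.17j)], [-0.34+0.45j, -0.15+0.03j, (-1.05-0.12j)]] + [[-0.09+0.00j, (0.37+0j), (0.44-0j)], [(0.88-0j), (-3.66-0j), -4.44+0.00j], [-0.10+0.00j, 0.42+0.00j, (0.5-0j)]]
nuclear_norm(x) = 7.35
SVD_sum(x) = [[-0.74, 1.42, 1.18], [1.4, -2.7, -2.23], [0.21, -0.41, -0.34]] + [[0.44, -0.66, 1.08], [0.31, -0.47, 0.76], [-0.52, 0.79, -1.28]] + [[-0.44, -0.25, 0.03],[-0.16, -0.09, 0.01],[-0.47, -0.27, 0.03]]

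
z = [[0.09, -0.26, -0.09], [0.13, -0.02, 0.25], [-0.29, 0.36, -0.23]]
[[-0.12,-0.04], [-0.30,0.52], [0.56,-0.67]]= z@[[-2.54,0.28], [-0.44,-0.41], [0.09,1.92]]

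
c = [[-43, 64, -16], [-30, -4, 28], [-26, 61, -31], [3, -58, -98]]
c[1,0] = -30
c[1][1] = -4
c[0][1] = 64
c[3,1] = -58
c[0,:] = [-43, 64, -16]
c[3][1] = -58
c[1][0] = -30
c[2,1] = 61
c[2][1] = 61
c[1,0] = -30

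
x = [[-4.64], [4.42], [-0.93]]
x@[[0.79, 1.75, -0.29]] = [[-3.67, -8.12, 1.35], [3.49, 7.74, -1.28], [-0.73, -1.63, 0.27]]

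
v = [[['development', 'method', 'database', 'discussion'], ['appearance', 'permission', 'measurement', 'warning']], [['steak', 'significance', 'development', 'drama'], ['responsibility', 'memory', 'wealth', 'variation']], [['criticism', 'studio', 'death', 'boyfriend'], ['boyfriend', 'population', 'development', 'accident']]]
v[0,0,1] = 'method'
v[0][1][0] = 'appearance'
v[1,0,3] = 'drama'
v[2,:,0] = ['criticism', 'boyfriend']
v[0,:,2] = ['database', 'measurement']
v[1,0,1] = 'significance'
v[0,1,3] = 'warning'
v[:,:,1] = [['method', 'permission'], ['significance', 'memory'], ['studio', 'population']]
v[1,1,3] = 'variation'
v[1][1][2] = 'wealth'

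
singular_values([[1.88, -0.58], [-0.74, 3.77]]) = [3.98, 1.67]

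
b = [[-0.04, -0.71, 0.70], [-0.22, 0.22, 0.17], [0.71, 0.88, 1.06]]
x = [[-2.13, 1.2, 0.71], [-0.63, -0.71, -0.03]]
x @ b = [[0.33, 2.4, -0.53], [0.16, 0.26, -0.59]]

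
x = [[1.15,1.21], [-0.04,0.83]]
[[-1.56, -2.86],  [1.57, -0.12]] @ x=[[-1.68, -4.26], [1.81, 1.8]]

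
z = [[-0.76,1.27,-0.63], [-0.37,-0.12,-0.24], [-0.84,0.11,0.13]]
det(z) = 0.398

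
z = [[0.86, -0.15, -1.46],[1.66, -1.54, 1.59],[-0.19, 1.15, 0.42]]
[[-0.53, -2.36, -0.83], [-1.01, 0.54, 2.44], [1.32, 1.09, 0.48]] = z@ [[0.08, -0.52, 0.71], [1.05, 0.4, 0.18], [0.30, 1.27, 0.97]]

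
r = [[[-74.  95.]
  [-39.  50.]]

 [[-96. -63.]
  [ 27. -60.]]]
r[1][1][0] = 27.0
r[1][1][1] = -60.0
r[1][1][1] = -60.0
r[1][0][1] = -63.0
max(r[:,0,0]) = -74.0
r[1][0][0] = -96.0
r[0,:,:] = [[-74.0, 95.0], [-39.0, 50.0]]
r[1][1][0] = 27.0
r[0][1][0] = -39.0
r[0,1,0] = -39.0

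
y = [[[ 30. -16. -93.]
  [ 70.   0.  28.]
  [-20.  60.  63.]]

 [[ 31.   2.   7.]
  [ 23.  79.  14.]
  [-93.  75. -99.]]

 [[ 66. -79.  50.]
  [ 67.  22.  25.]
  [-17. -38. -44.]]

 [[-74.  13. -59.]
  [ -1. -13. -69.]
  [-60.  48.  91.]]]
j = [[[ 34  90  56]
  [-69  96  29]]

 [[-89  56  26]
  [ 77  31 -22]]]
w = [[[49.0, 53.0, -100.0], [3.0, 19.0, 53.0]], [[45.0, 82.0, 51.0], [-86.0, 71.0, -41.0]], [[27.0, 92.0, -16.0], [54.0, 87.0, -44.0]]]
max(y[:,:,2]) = 91.0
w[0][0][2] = -100.0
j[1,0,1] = 56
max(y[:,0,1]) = 13.0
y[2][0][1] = -79.0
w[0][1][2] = 53.0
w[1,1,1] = 71.0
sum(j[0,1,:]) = 56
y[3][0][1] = 13.0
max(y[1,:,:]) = 79.0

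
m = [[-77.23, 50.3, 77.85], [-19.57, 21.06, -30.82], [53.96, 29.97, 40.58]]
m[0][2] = 77.85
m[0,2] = 77.85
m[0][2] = 77.85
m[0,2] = 77.85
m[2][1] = 29.97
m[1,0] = -19.57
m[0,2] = 77.85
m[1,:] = [-19.57, 21.06, -30.82]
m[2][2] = 40.58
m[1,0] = -19.57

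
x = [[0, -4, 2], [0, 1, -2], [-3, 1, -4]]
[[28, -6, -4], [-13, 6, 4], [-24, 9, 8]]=x@ [[1, 1, 0], [-5, 0, 0], [4, -3, -2]]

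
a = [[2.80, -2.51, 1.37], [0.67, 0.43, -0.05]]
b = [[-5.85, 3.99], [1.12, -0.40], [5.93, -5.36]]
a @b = [[-11.07, 4.83], [-3.73, 2.77]]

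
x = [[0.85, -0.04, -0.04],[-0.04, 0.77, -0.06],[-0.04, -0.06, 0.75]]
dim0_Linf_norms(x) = [0.85, 0.77, 0.75]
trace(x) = 2.37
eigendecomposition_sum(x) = [[0.07, 0.13, 0.15], [0.13, 0.26, 0.30], [0.15, 0.30, 0.35]] + [[0.78, -0.22, -0.15],[-0.22, 0.06, 0.04],[-0.15, 0.04, 0.03]] + [[0.01, 0.05, -0.05], [0.05, 0.44, -0.41], [-0.05, -0.41, 0.37]]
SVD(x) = [[-0.95, 0.08, -0.32], [0.27, 0.73, -0.62], [0.18, -0.67, -0.72]] @ diag([0.8691486092994024, 0.8204372889222059, 0.6804141017783913]) @ [[-0.95, 0.27, 0.18], [0.08, 0.73, -0.67], [-0.32, -0.62, -0.72]]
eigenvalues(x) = [0.68, 0.87, 0.82]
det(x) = 0.49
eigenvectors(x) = [[-0.32,-0.95,-0.08], [-0.62,0.27,-0.73], [-0.72,0.18,0.67]]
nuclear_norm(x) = 2.37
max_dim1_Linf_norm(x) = 0.85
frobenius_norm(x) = 1.38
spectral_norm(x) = 0.87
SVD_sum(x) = [[0.78, -0.22, -0.15], [-0.22, 0.06, 0.04], [-0.15, 0.04, 0.03]] + [[0.01, 0.05, -0.05], [0.05, 0.44, -0.41], [-0.05, -0.41, 0.37]] + [[0.07, 0.13, 0.15], [0.13, 0.26, 0.3], [0.15, 0.30, 0.35]]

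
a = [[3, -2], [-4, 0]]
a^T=[[3, -4], [-2, 0]]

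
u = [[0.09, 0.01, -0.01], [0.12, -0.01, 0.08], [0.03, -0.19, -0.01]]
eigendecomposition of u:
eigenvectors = [[(-0.74+0j),0.01+0.06j,0.01-0.06j], [(-0.42+0j),0.03-0.54j,(0.03+0.54j)], [0.52+0.00j,(0.84+0j),(0.84-0j)]]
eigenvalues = [(0.1+0j), (-0.02+0.13j), (-0.02-0.13j)]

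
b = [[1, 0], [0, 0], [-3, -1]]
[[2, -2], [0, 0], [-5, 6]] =b@[[2, -2], [-1, 0]]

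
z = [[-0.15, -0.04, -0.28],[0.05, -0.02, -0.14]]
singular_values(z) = [0.34, 0.1]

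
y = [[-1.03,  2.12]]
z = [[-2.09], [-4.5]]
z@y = [[2.15, -4.43], [4.64, -9.54]]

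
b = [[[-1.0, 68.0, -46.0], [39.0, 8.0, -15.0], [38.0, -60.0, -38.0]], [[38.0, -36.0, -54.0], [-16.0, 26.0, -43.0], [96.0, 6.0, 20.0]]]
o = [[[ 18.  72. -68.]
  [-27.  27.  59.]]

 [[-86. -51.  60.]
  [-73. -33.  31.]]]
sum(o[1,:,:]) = -152.0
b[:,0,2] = [-46.0, -54.0]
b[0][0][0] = -1.0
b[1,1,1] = 26.0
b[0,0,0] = -1.0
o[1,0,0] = -86.0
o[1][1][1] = -33.0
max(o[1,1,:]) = 31.0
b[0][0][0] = -1.0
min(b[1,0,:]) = -54.0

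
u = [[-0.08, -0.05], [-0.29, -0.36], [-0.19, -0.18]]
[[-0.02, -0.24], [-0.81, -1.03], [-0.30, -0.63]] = u@[[-2.43,2.54], [4.22,0.81]]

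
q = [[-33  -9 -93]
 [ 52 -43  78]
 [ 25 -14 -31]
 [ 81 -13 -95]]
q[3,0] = 81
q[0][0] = -33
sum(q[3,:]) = -27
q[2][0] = 25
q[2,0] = 25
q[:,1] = [-9, -43, -14, -13]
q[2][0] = 25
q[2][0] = 25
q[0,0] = -33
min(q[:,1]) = -43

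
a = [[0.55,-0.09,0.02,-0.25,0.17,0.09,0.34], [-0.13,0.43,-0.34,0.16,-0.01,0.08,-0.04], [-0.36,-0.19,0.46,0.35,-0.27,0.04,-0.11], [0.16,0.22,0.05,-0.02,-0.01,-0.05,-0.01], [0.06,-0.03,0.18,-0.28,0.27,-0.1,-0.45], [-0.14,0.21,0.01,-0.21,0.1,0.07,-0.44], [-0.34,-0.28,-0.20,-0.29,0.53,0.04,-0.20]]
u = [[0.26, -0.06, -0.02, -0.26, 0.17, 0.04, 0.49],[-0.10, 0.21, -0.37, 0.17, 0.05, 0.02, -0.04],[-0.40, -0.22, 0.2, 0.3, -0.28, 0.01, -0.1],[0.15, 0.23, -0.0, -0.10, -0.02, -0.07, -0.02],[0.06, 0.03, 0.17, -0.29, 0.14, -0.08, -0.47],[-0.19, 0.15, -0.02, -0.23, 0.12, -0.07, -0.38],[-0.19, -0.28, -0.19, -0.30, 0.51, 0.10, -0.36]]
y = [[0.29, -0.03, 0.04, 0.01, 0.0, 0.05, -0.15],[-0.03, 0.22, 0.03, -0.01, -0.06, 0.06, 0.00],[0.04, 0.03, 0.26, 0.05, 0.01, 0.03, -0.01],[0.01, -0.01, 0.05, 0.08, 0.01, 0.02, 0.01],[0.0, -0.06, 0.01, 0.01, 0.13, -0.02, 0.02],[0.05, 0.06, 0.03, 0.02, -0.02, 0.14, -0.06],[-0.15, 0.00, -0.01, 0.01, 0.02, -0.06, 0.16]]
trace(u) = 0.28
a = u + y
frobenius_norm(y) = 0.60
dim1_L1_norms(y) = [0.57, 0.41, 0.43, 0.19, 0.25, 0.38, 0.41]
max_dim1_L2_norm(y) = 0.33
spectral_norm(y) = 0.42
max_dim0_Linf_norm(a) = 0.55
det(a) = -0.00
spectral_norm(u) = 1.02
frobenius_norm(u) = 1.56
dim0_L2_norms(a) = [0.78, 0.63, 0.63, 0.65, 0.68, 0.19, 0.75]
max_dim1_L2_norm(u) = 0.8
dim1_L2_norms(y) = [0.33, 0.24, 0.27, 0.1, 0.15, 0.18, 0.23]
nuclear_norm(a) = 3.69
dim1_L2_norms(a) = [0.73, 0.59, 0.77, 0.28, 0.63, 0.56, 0.8]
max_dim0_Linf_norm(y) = 0.29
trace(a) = 1.56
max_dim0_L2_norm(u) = 0.86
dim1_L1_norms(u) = [1.3, 0.96, 1.51, 0.59, 1.24, 1.16, 1.93]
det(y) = 0.00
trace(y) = 1.28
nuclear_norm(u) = 3.20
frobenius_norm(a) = 1.70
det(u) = 0.00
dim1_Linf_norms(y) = [0.29, 0.22, 0.26, 0.08, 0.13, 0.14, 0.16]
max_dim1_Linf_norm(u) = 0.51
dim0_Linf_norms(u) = [0.4, 0.28, 0.37, 0.3, 0.51, 0.1, 0.49]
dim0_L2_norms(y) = [0.33, 0.24, 0.27, 0.1, 0.15, 0.18, 0.23]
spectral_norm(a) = 1.01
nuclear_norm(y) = 1.28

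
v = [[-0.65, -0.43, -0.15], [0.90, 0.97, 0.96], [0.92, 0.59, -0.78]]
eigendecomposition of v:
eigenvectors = [[-0.28, 0.63, -0.07], [0.94, -0.71, -0.39], [0.18, 0.3, 0.92]]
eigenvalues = [0.88, -0.24, -1.1]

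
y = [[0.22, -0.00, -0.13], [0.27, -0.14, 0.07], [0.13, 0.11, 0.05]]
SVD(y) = [[-0.58, 0.65, -0.5], [-0.77, -0.63, 0.07], [-0.27, 0.43, 0.86]] @ diag([0.37841424838998006, 0.17471274210394647, 0.14310176226017055]) @ [[-0.98, 0.21, 0.02], [0.15, 0.78, -0.61], [0.14, 0.60, 0.79]]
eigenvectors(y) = [[-0.20-0.52j,  -0.20+0.52j,  (0.11+0j)], [-0.45-0.25j,  (-0.45+0.25j),  -0.93+0.00j], [(-0.66+0j),  (-0.66-0j),  0.35+0.00j]]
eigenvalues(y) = [(0.16+0.14j), (0.16-0.14j), (-0.2+0j)]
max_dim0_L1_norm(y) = 0.62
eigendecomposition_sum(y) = [[0.11+0.03j, (-0.01+0.03j), (-0.06+0.06j)], [0.10-0.05j, (0.01+0.02j), -0.01+0.08j], [(0.08-0.11j), (0.02+0.02j), 0.04+0.09j]] + [[(0.11-0.03j), (-0.01-0.03j), -0.06-0.06j], [0.10+0.05j, (0.01-0.02j), -0.01-0.08j], [0.08+0.11j, (0.02-0.02j), (0.04-0.09j)]] + [[(-0.01+0j), (0.02-0j), (-0.01-0j)], [(0.08-0j), -0.16+0.00j, 0.08+0.00j], [-0.03+0.00j, (0.06-0j), (-0.03-0j)]]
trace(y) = 0.13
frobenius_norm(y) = 0.44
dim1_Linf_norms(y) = [0.22, 0.27, 0.13]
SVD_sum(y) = [[0.21,-0.04,-0.00], [0.29,-0.06,-0.01], [0.1,-0.02,-0.0]] + [[0.02,0.09,-0.07],[-0.02,-0.09,0.07],[0.01,0.06,-0.05]] + [[-0.01,-0.04,-0.06], [0.0,0.01,0.01], [0.02,0.07,0.1]]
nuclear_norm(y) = 0.70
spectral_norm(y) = 0.38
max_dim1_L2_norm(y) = 0.31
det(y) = -0.01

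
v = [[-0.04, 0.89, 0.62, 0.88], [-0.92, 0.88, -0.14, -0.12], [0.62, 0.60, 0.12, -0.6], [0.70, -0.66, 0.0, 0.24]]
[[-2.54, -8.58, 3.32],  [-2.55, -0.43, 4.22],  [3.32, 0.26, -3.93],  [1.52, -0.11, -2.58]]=v@ [[2.91, -1.07, -3.87], [-0.19, -2.75, 1.03], [0.17, -3.02, -1.14], [-2.68, -4.89, 3.36]]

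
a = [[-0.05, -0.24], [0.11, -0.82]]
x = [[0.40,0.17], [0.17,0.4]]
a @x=[[-0.06, -0.1],[-0.10, -0.31]]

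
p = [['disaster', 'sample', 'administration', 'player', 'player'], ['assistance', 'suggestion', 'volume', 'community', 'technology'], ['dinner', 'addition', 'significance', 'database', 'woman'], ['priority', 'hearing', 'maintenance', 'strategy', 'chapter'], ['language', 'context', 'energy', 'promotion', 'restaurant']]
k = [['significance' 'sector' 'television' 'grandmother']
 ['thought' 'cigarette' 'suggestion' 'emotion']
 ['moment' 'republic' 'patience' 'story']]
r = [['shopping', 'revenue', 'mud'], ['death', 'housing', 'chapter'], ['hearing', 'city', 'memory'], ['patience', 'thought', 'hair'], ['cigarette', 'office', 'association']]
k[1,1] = 'cigarette'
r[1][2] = 'chapter'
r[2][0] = 'hearing'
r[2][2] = 'memory'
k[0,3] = 'grandmother'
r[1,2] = 'chapter'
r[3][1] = 'thought'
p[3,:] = ['priority', 'hearing', 'maintenance', 'strategy', 'chapter']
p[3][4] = 'chapter'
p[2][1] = 'addition'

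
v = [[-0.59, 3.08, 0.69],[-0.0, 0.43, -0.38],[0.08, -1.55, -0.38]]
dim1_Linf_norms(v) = [3.08, 0.43, 1.55]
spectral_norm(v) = 3.60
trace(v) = -0.54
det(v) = 0.33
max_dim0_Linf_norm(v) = 3.08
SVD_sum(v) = [[-0.5,3.1,0.67], [-0.05,0.32,0.07], [0.25,-1.53,-0.33]] + [[-0.0, -0.01, 0.03], [0.05, 0.10, -0.45], [0.0, 0.01, -0.03]] + [[-0.08, -0.01, -0.01],  [0.0, 0.00, 0.0],  [-0.17, -0.02, -0.02]]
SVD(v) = [[-0.89,0.08,0.44],[-0.09,-1.0,-0.02],[0.44,-0.06,0.90]] @ diag([3.5968301982585107, 0.46716796637870756, 0.19433634782311873]) @ [[0.16, -0.97, -0.21], [-0.11, -0.23, 0.97], [-0.98, -0.13, -0.14]]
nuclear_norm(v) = 4.26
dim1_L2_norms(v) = [3.21, 0.57, 1.6]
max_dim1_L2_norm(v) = 3.21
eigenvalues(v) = [-1.04, -0.36, 0.86]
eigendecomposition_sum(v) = [[-0.31, 2.5, 1.76], [0.02, -0.20, -0.14], [0.09, -0.76, -0.54]] + [[-0.26, -0.44, -0.75],[-0.01, -0.02, -0.04],[-0.03, -0.05, -0.08]] + [[-0.02, 1.02, -0.32], [-0.01, 0.65, -0.2], [0.01, -0.74, 0.23]]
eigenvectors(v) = [[0.95, 0.99, 0.72], [-0.08, 0.05, 0.46], [-0.29, 0.10, -0.52]]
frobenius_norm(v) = 3.63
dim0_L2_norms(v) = [0.6, 3.47, 0.87]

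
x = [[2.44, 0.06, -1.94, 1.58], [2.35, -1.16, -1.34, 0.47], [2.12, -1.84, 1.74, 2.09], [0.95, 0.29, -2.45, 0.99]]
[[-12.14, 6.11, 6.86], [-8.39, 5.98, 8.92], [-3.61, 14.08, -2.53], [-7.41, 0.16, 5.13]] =x@[[-3.63,2.53,2.93], [-1.72,-1.06,-0.42], [1.19,1.57,-2.13], [-0.55,1.93,-2.78]]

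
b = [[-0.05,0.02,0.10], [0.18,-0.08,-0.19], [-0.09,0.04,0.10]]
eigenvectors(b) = [[-0.13+0.32j, (-0.13-0.32j), (0.45+0j)], [0.84+0.00j, 0.84-0.00j, 0.89+0.00j], [-0.41+0.03j, (-0.41-0.03j), 0.05+0.00j]]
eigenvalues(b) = [(-0.02+0.06j), (-0.02-0.06j), 0j]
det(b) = 0.00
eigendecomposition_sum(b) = [[(-0.02+0.03j), (0.01-0.01j), 0.05-0.02j], [0.09+0.03j, (-0.04-0.01j), -0.10-0.09j], [(-0.04-0.01j), 0.02+0.00j, (0.05+0.04j)]] + [[(-0.02-0.03j), (0.01+0.01j), 0.05+0.02j], [(0.09-0.03j), -0.04+0.01j, (-0.1+0.09j)], [-0.04+0.01j, 0.02-0.00j, 0.05-0.04j]] + [[-0.00-0.00j,0.00+0.00j,0.00+0.00j], [-0.00-0.00j,0.00+0.00j,0j], [-0.00-0.00j,0j,0j]]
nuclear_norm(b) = 0.36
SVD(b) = [[-0.34, -0.94, -0.09], [0.84, -0.34, 0.42], [-0.43, 0.06, 0.90]] @ diag([0.32627712130180003, 0.032298670207721474, 0.0001897836223708138]) @ [[0.63, -0.28, -0.72], [-0.64, 0.35, -0.69], [0.44, 0.90, 0.04]]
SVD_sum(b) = [[-0.07, 0.03, 0.08], [0.17, -0.08, -0.20], [-0.09, 0.04, 0.1]] + [[0.02, -0.01, 0.02], [0.01, -0.0, 0.01], [-0.0, 0.00, -0.0]] + [[-0.0, -0.00, -0.0], [0.0, 0.0, 0.0], [0.00, 0.00, 0.0]]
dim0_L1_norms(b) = [0.32, 0.14, 0.39]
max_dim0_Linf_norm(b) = 0.19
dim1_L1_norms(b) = [0.17, 0.45, 0.23]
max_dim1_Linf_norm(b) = 0.19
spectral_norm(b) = 0.33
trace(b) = -0.03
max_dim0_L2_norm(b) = 0.24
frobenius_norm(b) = 0.33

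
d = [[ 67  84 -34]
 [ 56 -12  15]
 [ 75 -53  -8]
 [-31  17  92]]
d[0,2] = -34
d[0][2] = -34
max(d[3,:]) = 92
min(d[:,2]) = -34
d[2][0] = 75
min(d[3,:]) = -31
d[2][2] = -8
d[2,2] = -8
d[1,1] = -12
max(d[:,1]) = 84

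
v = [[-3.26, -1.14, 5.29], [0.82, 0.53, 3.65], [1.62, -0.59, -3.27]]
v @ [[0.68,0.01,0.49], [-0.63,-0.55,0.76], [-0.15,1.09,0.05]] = [[-2.29, 6.36, -2.2], [-0.32, 3.70, 0.99], [1.96, -3.22, 0.18]]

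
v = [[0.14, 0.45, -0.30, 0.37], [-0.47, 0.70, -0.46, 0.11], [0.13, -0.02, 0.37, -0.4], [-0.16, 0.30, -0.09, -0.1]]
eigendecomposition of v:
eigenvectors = [[(0.74+0j), 0.74-0.00j, (0.4+0j), (-0.36+0j)],[0.40+0.47j, (0.4-0.47j), (-0.29+0j), 0.11+0.00j],[-0.13-0.13j, (-0.13+0.13j), -0.82+0.00j, (0.69+0j)],[(0.13+0.16j), (0.13-0.16j), (-0.3+0j), 0.62+0.00j]]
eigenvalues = [(0.51+0.41j), (0.51-0.41j), (0.15+0j), (-0.05+0j)]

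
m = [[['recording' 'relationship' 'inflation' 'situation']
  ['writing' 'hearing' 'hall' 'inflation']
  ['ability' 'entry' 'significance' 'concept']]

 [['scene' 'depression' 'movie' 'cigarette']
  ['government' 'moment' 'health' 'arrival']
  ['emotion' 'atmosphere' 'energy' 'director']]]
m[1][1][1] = 'moment'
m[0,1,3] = 'inflation'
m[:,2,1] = ['entry', 'atmosphere']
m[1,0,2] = 'movie'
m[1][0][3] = 'cigarette'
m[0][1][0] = 'writing'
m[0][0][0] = 'recording'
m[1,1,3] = 'arrival'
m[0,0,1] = 'relationship'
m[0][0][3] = 'situation'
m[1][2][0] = 'emotion'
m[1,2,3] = 'director'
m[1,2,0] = 'emotion'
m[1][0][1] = 'depression'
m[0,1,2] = 'hall'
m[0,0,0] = 'recording'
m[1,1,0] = 'government'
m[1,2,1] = 'atmosphere'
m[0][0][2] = 'inflation'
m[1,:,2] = ['movie', 'health', 'energy']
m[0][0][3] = 'situation'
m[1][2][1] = 'atmosphere'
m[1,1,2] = 'health'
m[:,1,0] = ['writing', 'government']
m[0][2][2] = 'significance'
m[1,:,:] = [['scene', 'depression', 'movie', 'cigarette'], ['government', 'moment', 'health', 'arrival'], ['emotion', 'atmosphere', 'energy', 'director']]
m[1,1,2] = 'health'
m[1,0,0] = 'scene'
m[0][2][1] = 'entry'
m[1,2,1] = 'atmosphere'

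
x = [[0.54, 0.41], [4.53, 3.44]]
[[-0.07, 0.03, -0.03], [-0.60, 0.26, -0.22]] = x @ [[-0.11, 0.05, -0.04], [-0.03, 0.01, -0.01]]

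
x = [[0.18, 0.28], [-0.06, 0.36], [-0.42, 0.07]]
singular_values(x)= [0.46, 0.46]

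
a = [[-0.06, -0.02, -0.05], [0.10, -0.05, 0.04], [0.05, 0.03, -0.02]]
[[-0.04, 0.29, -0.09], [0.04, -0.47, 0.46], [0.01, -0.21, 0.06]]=a@[[0.24, -4.49, 3.05], [0.08, 0.07, -3.43], [0.43, -0.52, -0.44]]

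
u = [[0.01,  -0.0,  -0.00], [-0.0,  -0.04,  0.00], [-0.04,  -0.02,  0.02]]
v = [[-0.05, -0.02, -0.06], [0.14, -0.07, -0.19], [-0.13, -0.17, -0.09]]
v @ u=[[0.0, 0.00, -0.0], [0.01, 0.01, -0.00], [0.00, 0.01, -0.00]]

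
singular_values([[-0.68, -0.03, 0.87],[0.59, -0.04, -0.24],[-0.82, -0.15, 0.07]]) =[1.42, 0.55, 0.11]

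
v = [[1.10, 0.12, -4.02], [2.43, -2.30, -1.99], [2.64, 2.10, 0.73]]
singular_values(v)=[5.17, 3.45, 2.41]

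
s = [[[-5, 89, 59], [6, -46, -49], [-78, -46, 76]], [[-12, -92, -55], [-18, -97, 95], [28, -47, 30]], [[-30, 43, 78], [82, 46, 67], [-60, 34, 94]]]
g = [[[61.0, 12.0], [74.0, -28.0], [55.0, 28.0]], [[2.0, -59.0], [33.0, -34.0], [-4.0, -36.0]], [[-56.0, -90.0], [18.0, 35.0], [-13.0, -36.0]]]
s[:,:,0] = [[-5, 6, -78], [-12, -18, 28], [-30, 82, -60]]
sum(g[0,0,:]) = 73.0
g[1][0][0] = 2.0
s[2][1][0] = 82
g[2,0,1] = -90.0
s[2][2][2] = 94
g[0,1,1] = -28.0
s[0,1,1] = -46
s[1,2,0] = 28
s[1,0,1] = -92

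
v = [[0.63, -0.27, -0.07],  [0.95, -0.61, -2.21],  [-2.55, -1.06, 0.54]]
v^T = [[0.63, 0.95, -2.55], [-0.27, -0.61, -1.06], [-0.07, -2.21, 0.54]]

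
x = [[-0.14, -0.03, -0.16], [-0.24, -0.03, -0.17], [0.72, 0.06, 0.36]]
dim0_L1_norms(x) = [1.1, 0.12, 0.69]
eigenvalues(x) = [(0.09+0.23j), (0.09-0.23j), 0j]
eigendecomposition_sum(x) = [[(-0.07+0.16j),  (-0.02+0j),  (-0.08+0.03j)],[-0.12+0.13j,  -0.02-0.00j,  -0.09+0.00j],[(0.36-0.17j),  (0.03+0.02j),  0.18+0.07j]] + [[-0.07-0.16j,-0.02-0.00j,(-0.08-0.03j)], [(-0.12-0.13j),(-0.02+0j),-0.09-0.00j], [0.36+0.17j,0.03-0.02j,0.18-0.07j]] + [[(-0+0j),0j,0j], [-0.00+0.00j,0.00+0.00j,0.00+0.00j], [0.00-0.00j,(-0-0j),-0.00-0.00j]]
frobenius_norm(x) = 0.89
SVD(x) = [[-0.23, -0.85, 0.48], [-0.33, -0.39, -0.86], [0.91, -0.35, -0.19]] @ diag([0.881732962549427, 0.08744688978111598, 0.0001556323236930736]) @ [[0.87, 0.08, 0.48], [-0.49, 0.18, 0.85], [-0.02, -0.98, 0.2]]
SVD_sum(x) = [[-0.18, -0.02, -0.1],[-0.26, -0.02, -0.14],[0.70, 0.07, 0.39]] + [[0.04, -0.01, -0.06], [0.02, -0.01, -0.03], [0.02, -0.01, -0.03]] + [[-0.0,-0.00,0.0], [0.0,0.00,-0.0], [0.00,0.0,-0.00]]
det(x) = 0.00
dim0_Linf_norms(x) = [0.72, 0.06, 0.36]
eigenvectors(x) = [[-0.28+0.26j, (-0.28-0.26j), 0.02+0.00j], [-0.35+0.14j, -0.35-0.14j, (0.98+0j)], [0.84+0.00j, 0.84-0.00j, -0.20+0.00j]]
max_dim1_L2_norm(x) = 0.81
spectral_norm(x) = 0.88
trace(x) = 0.19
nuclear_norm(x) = 0.97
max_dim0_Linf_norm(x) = 0.72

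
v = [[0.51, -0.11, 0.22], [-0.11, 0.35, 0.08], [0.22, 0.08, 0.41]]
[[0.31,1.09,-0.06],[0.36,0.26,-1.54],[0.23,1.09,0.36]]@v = [[0.02, 0.34, 0.13], [-0.18, -0.07, -0.53], [0.08, 0.38, 0.29]]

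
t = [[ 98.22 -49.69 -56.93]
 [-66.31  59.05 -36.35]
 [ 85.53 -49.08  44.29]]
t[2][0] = 85.53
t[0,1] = -49.69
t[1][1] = 59.05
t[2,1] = -49.08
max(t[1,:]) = 59.05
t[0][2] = -56.93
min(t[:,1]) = -49.69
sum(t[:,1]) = -39.72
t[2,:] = [85.53, -49.08, 44.29]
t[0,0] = 98.22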